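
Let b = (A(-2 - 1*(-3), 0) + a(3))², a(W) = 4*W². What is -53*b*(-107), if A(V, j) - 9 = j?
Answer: 11483775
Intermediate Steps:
A(V, j) = 9 + j
b = 2025 (b = ((9 + 0) + 4*3²)² = (9 + 4*9)² = (9 + 36)² = 45² = 2025)
-53*b*(-107) = -107325*(-107) = -53*(-216675) = 11483775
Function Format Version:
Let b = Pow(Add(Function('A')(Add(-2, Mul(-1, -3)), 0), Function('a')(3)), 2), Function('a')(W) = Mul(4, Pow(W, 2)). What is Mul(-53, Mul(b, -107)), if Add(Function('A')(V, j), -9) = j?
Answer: 11483775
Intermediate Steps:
Function('A')(V, j) = Add(9, j)
b = 2025 (b = Pow(Add(Add(9, 0), Mul(4, Pow(3, 2))), 2) = Pow(Add(9, Mul(4, 9)), 2) = Pow(Add(9, 36), 2) = Pow(45, 2) = 2025)
Mul(-53, Mul(b, -107)) = Mul(-53, Mul(2025, -107)) = Mul(-53, -216675) = 11483775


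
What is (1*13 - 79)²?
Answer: 4356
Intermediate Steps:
(1*13 - 79)² = (13 - 79)² = (-66)² = 4356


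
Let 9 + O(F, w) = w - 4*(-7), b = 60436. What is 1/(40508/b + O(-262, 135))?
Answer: 15109/2336913 ≈ 0.0064654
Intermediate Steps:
O(F, w) = 19 + w (O(F, w) = -9 + (w - 4*(-7)) = -9 + (w + 28) = -9 + (28 + w) = 19 + w)
1/(40508/b + O(-262, 135)) = 1/(40508/60436 + (19 + 135)) = 1/(40508*(1/60436) + 154) = 1/(10127/15109 + 154) = 1/(2336913/15109) = 15109/2336913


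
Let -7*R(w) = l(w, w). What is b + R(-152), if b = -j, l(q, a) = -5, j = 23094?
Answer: -161653/7 ≈ -23093.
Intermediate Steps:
R(w) = 5/7 (R(w) = -1/7*(-5) = 5/7)
b = -23094 (b = -1*23094 = -23094)
b + R(-152) = -23094 + 5/7 = -161653/7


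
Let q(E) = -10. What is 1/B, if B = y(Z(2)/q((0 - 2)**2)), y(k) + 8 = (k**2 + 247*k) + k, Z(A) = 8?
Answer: -25/5144 ≈ -0.0048600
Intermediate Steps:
y(k) = -8 + k**2 + 248*k (y(k) = -8 + ((k**2 + 247*k) + k) = -8 + (k**2 + 248*k) = -8 + k**2 + 248*k)
B = -5144/25 (B = -8 + (8/(-10))**2 + 248*(8/(-10)) = -8 + (8*(-1/10))**2 + 248*(8*(-1/10)) = -8 + (-4/5)**2 + 248*(-4/5) = -8 + 16/25 - 992/5 = -5144/25 ≈ -205.76)
1/B = 1/(-5144/25) = -25/5144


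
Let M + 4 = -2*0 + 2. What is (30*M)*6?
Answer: -360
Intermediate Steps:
M = -2 (M = -4 + (-2*0 + 2) = -4 + (0 + 2) = -4 + 2 = -2)
(30*M)*6 = (30*(-2))*6 = -60*6 = -360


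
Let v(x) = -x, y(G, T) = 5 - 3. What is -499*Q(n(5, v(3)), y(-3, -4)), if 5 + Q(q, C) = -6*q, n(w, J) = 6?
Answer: 20459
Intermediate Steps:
y(G, T) = 2
Q(q, C) = -5 - 6*q
-499*Q(n(5, v(3)), y(-3, -4)) = -499*(-5 - 6*6) = -499*(-5 - 36) = -499*(-41) = 20459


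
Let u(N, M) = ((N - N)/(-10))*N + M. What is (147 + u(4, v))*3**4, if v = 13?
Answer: 12960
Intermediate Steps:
u(N, M) = M (u(N, M) = (0*(-1/10))*N + M = 0*N + M = 0 + M = M)
(147 + u(4, v))*3**4 = (147 + 13)*3**4 = 160*81 = 12960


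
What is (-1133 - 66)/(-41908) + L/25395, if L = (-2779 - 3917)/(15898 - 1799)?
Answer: 143004755309/5001637450780 ≈ 0.028592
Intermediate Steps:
L = -6696/14099 ≈ -0.47493
(-1133 - 66)/(-41908) + L/25395 = (-1133 - 66)/(-41908) - 6696/14099/25395 = -1199*(-1/41908) - 6696/14099*1/25395 = 1199/41908 - 2232/119348035 = 143004755309/5001637450780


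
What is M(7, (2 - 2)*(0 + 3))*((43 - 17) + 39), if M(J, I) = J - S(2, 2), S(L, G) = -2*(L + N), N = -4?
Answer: 195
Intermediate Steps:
S(L, G) = 8 - 2*L (S(L, G) = -2*(L - 4) = -2*(-4 + L) = 8 - 2*L)
M(J, I) = -4 + J (M(J, I) = J - (8 - 2*2) = J - (8 - 4) = J - 1*4 = J - 4 = -4 + J)
M(7, (2 - 2)*(0 + 3))*((43 - 17) + 39) = (-4 + 7)*((43 - 17) + 39) = 3*(26 + 39) = 3*65 = 195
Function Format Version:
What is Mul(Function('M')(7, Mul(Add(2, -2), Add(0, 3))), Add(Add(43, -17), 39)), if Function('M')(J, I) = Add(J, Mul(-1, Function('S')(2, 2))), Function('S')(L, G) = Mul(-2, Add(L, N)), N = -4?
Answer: 195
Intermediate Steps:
Function('S')(L, G) = Add(8, Mul(-2, L)) (Function('S')(L, G) = Mul(-2, Add(L, -4)) = Mul(-2, Add(-4, L)) = Add(8, Mul(-2, L)))
Function('M')(J, I) = Add(-4, J) (Function('M')(J, I) = Add(J, Mul(-1, Add(8, Mul(-2, 2)))) = Add(J, Mul(-1, Add(8, -4))) = Add(J, Mul(-1, 4)) = Add(J, -4) = Add(-4, J))
Mul(Function('M')(7, Mul(Add(2, -2), Add(0, 3))), Add(Add(43, -17), 39)) = Mul(Add(-4, 7), Add(Add(43, -17), 39)) = Mul(3, Add(26, 39)) = Mul(3, 65) = 195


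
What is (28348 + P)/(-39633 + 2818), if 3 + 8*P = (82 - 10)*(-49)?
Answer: -223253/294520 ≈ -0.75802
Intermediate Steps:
P = -3531/8 (P = -3/8 + ((82 - 10)*(-49))/8 = -3/8 + (72*(-49))/8 = -3/8 + (1/8)*(-3528) = -3/8 - 441 = -3531/8 ≈ -441.38)
(28348 + P)/(-39633 + 2818) = (28348 - 3531/8)/(-39633 + 2818) = (223253/8)/(-36815) = (223253/8)*(-1/36815) = -223253/294520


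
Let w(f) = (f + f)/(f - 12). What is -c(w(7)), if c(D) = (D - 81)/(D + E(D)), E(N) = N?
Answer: -419/28 ≈ -14.964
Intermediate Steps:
w(f) = 2*f/(-12 + f) (w(f) = (2*f)/(-12 + f) = 2*f/(-12 + f))
c(D) = (-81 + D)/(2*D) (c(D) = (D - 81)/(D + D) = (-81 + D)/((2*D)) = (-81 + D)*(1/(2*D)) = (-81 + D)/(2*D))
-c(w(7)) = -(-81 + 2*7/(-12 + 7))/(2*(2*7/(-12 + 7))) = -(-81 + 2*7/(-5))/(2*(2*7/(-5))) = -(-81 + 2*7*(-⅕))/(2*(2*7*(-⅕))) = -(-81 - 14/5)/(2*(-14/5)) = -(-5)*(-419)/(2*14*5) = -1*419/28 = -419/28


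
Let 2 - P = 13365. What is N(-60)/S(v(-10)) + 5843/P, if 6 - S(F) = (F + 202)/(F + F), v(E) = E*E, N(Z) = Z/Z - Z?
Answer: 78890793/5999987 ≈ 13.148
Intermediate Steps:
P = -13363 (P = 2 - 1*13365 = 2 - 13365 = -13363)
N(Z) = 1 - Z
v(E) = E²
S(F) = 6 - (202 + F)/(2*F) (S(F) = 6 - (F + 202)/(F + F) = 6 - (202 + F)/(2*F))
N(-60)/S(v(-10)) + 5843/P = (1 - 1*(-60))/(11/2 - 101/((-10)²)) + 5843/(-13363) = (1 + 60)/(11/2 - 101/100) + 5843*(-1/13363) = 61/(11/2 - 101*1/100) - 5843/13363 = 61/(11/2 - 101/100) - 5843/13363 = 61/(449/100) - 5843/13363 = 61*(100/449) - 5843/13363 = 6100/449 - 5843/13363 = 78890793/5999987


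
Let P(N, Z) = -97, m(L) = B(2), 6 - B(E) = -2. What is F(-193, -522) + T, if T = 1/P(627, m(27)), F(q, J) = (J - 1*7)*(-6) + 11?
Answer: 308944/97 ≈ 3185.0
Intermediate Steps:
B(E) = 8 (B(E) = 6 - 1*(-2) = 6 + 2 = 8)
m(L) = 8
F(q, J) = 53 - 6*J (F(q, J) = (J - 7)*(-6) + 11 = (-7 + J)*(-6) + 11 = (42 - 6*J) + 11 = 53 - 6*J)
T = -1/97 (T = 1/(-97) = -1/97 ≈ -0.010309)
F(-193, -522) + T = (53 - 6*(-522)) - 1/97 = (53 + 3132) - 1/97 = 3185 - 1/97 = 308944/97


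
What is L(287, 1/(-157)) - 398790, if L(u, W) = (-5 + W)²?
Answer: -9829156914/24649 ≈ -3.9877e+5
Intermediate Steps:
L(287, 1/(-157)) - 398790 = (-5 + 1/(-157))² - 398790 = (-5 - 1/157)² - 398790 = (-786/157)² - 398790 = 617796/24649 - 398790 = -9829156914/24649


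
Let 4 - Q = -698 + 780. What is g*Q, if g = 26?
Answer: -2028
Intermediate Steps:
Q = -78 (Q = 4 - (-698 + 780) = 4 - 1*82 = 4 - 82 = -78)
g*Q = 26*(-78) = -2028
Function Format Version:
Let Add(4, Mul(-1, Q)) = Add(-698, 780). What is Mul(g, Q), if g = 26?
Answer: -2028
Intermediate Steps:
Q = -78 (Q = Add(4, Mul(-1, Add(-698, 780))) = Add(4, Mul(-1, 82)) = Add(4, -82) = -78)
Mul(g, Q) = Mul(26, -78) = -2028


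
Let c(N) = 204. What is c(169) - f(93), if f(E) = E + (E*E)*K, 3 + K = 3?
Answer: 111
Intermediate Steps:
K = 0 (K = -3 + 3 = 0)
f(E) = E (f(E) = E + (E*E)*0 = E + E²*0 = E + 0 = E)
c(169) - f(93) = 204 - 1*93 = 204 - 93 = 111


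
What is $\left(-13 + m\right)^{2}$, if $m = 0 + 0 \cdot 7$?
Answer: $169$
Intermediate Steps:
$m = 0$ ($m = 0 + 0 = 0$)
$\left(-13 + m\right)^{2} = \left(-13 + 0\right)^{2} = \left(-13\right)^{2} = 169$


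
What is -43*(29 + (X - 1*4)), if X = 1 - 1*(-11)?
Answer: -1591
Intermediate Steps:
X = 12 (X = 1 + 11 = 12)
-43*(29 + (X - 1*4)) = -43*(29 + (12 - 1*4)) = -43*(29 + (12 - 4)) = -43*(29 + 8) = -43*37 = -1591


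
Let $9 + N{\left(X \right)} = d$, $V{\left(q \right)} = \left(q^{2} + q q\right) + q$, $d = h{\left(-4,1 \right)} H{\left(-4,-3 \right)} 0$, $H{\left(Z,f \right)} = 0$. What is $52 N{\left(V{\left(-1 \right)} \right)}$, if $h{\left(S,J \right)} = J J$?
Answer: $-468$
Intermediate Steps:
$h{\left(S,J \right)} = J^{2}$
$d = 0$ ($d = 1^{2} \cdot 0 \cdot 0 = 1 \cdot 0 \cdot 0 = 0 \cdot 0 = 0$)
$V{\left(q \right)} = q + 2 q^{2}$ ($V{\left(q \right)} = \left(q^{2} + q^{2}\right) + q = 2 q^{2} + q = q + 2 q^{2}$)
$N{\left(X \right)} = -9$ ($N{\left(X \right)} = -9 + 0 = -9$)
$52 N{\left(V{\left(-1 \right)} \right)} = 52 \left(-9\right) = -468$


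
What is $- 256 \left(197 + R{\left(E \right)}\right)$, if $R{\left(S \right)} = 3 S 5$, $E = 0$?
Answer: $-50432$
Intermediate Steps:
$R{\left(S \right)} = 15 S$
$- 256 \left(197 + R{\left(E \right)}\right) = - 256 \left(197 + 15 \cdot 0\right) = - 256 \left(197 + 0\right) = \left(-256\right) 197 = -50432$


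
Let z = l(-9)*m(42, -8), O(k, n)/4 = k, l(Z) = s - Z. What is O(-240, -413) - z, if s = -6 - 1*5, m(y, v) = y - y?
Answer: -960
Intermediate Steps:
m(y, v) = 0
s = -11 (s = -6 - 5 = -11)
l(Z) = -11 - Z
O(k, n) = 4*k
z = 0 (z = (-11 - 1*(-9))*0 = (-11 + 9)*0 = -2*0 = 0)
O(-240, -413) - z = 4*(-240) - 1*0 = -960 + 0 = -960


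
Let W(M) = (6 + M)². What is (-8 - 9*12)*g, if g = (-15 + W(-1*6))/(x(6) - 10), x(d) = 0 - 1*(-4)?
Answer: -290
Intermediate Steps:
x(d) = 4 (x(d) = 0 + 4 = 4)
g = 5/2 (g = (-15 + (6 - 1*6)²)/(4 - 10) = (-15 + (6 - 6)²)/(-6) = (-15 + 0²)*(-⅙) = (-15 + 0)*(-⅙) = -15*(-⅙) = 5/2 ≈ 2.5000)
(-8 - 9*12)*g = (-8 - 9*12)*(5/2) = (-8 - 108)*(5/2) = -116*5/2 = -290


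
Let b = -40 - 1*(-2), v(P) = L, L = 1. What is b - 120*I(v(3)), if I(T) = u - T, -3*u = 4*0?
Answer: 82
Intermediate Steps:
v(P) = 1
b = -38 (b = -40 + 2 = -38)
u = 0 (u = -4*0/3 = -⅓*0 = 0)
I(T) = -T (I(T) = 0 - T = -T)
b - 120*I(v(3)) = -38 - (-120) = -38 - 120*(-1) = -38 + 120 = 82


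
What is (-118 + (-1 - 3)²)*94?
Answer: -9588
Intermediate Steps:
(-118 + (-1 - 3)²)*94 = (-118 + (-4)²)*94 = (-118 + 16)*94 = -102*94 = -9588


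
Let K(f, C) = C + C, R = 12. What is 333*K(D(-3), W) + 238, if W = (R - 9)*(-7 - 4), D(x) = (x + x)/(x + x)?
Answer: -21740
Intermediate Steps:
D(x) = 1 (D(x) = (2*x)/((2*x)) = (2*x)*(1/(2*x)) = 1)
W = -33 (W = (12 - 9)*(-7 - 4) = 3*(-11) = -33)
K(f, C) = 2*C
333*K(D(-3), W) + 238 = 333*(2*(-33)) + 238 = 333*(-66) + 238 = -21978 + 238 = -21740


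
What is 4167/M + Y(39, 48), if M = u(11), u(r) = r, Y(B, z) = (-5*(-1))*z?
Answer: 6807/11 ≈ 618.82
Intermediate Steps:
Y(B, z) = 5*z
M = 11
4167/M + Y(39, 48) = 4167/11 + 5*48 = 4167*(1/11) + 240 = 4167/11 + 240 = 6807/11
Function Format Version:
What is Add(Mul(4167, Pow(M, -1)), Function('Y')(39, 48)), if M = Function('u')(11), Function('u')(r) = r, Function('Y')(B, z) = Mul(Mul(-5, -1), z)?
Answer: Rational(6807, 11) ≈ 618.82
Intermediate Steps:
Function('Y')(B, z) = Mul(5, z)
M = 11
Add(Mul(4167, Pow(M, -1)), Function('Y')(39, 48)) = Add(Mul(4167, Pow(11, -1)), Mul(5, 48)) = Add(Mul(4167, Rational(1, 11)), 240) = Add(Rational(4167, 11), 240) = Rational(6807, 11)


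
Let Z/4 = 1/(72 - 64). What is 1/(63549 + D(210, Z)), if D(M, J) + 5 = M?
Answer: 1/63754 ≈ 1.5685e-5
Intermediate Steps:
Z = ½ (Z = 4/(72 - 64) = 4/8 = 4*(⅛) = ½ ≈ 0.50000)
D(M, J) = -5 + M
1/(63549 + D(210, Z)) = 1/(63549 + (-5 + 210)) = 1/(63549 + 205) = 1/63754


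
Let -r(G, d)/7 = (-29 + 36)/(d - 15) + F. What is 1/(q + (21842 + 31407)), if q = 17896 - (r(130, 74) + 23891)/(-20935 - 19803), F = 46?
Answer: 1201771/85500693056 ≈ 1.4056e-5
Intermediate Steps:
r(G, d) = -322 - 49/(-15 + d) (r(G, d) = -7*((-29 + 36)/(d - 15) + 46) = -7*(7/(-15 + d) + 46) = -7*(46 + 7/(-15 + d)) = -322 - 49/(-15 + d))
q = 21507589077/1201771 (q = 17896 - (7*(683 - 46*74)/(-15 + 74) + 23891)/(-20935 - 19803) = 17896 - (7*(683 - 3404)/59 + 23891)/(-40738) = 17896 - (7*(1/59)*(-2721) + 23891)*(-1)/40738 = 17896 - (-19047/59 + 23891)*(-1)/40738 = 17896 - 1390522*(-1)/(59*40738) = 17896 - 1*(-695261/1201771) = 17896 + 695261/1201771 = 21507589077/1201771 ≈ 17897.)
1/(q + (21842 + 31407)) = 1/(21507589077/1201771 + (21842 + 31407)) = 1/(21507589077/1201771 + 53249) = 1/(85500693056/1201771) = 1201771/85500693056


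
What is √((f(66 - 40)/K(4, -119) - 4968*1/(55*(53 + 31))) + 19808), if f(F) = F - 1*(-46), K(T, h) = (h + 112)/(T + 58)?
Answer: √2841356210/385 ≈ 138.45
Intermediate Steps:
K(T, h) = (112 + h)/(58 + T)
f(F) = 46 + F (f(F) = F + 46 = 46 + F)
√((f(66 - 40)/K(4, -119) - 4968*1/(55*(53 + 31))) + 19808) = √(((46 + (66 - 40))/(((112 - 119)/(58 + 4))) - 4968*1/(55*(53 + 31))) + 19808) = √(((46 + 26)/((-7/62)) - 4968/(55*84)) + 19808) = √((72/(((1/62)*(-7))) - 4968/4620) + 19808) = √((72/(-7/62) - 4968*1/4620) + 19808) = √((72*(-62/7) - 414/385) + 19808) = √((-4464/7 - 414/385) + 19808) = √(-245934/385 + 19808) = √(7380146/385) = √2841356210/385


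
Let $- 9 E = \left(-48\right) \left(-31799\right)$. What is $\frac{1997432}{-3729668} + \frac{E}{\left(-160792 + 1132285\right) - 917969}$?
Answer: $- \frac{138645440926}{37430015631} \approx -3.7041$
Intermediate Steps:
$E = - \frac{508784}{3}$ ($E = - \frac{\left(-48\right) \left(-31799\right)}{9} = \left(- \frac{1}{9}\right) 1526352 = - \frac{508784}{3} \approx -1.6959 \cdot 10^{5}$)
$\frac{1997432}{-3729668} + \frac{E}{\left(-160792 + 1132285\right) - 917969} = \frac{1997432}{-3729668} - \frac{508784}{3 \left(\left(-160792 + 1132285\right) - 917969\right)} = 1997432 \left(- \frac{1}{3729668}\right) - \frac{508784}{3 \left(971493 - 917969\right)} = - \frac{499358}{932417} - \frac{508784}{3 \cdot 53524} = - \frac{499358}{932417} - \frac{127196}{40143} = - \frac{138645440926}{37430015631}$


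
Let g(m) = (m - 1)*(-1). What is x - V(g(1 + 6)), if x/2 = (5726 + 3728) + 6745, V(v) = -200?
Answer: 32598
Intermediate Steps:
g(m) = 1 - m (g(m) = (-1 + m)*(-1) = 1 - m)
x = 32398 (x = 2*((5726 + 3728) + 6745) = 2*(9454 + 6745) = 2*16199 = 32398)
x - V(g(1 + 6)) = 32398 - 1*(-200) = 32398 + 200 = 32598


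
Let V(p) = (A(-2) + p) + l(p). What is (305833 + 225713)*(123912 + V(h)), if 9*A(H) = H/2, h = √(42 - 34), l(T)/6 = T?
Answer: 197594606674/3 + 7441644*√2 ≈ 6.5875e+10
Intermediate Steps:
l(T) = 6*T
h = 2*√2 (h = √8 = 2*√2 ≈ 2.8284)
A(H) = H/18 (A(H) = (H/2)/9 = H/18)
V(p) = -⅑ + 7*p (V(p) = ((1/18)*(-2) + p) + 6*p = (-⅑ + p) + 6*p = -⅑ + 7*p)
(305833 + 225713)*(123912 + V(h)) = (305833 + 225713)*(123912 + (-⅑ + 7*(2*√2))) = 531546*(123912 + (-⅑ + 14*√2)) = 531546*(1115207/9 + 14*√2) = 197594606674/3 + 7441644*√2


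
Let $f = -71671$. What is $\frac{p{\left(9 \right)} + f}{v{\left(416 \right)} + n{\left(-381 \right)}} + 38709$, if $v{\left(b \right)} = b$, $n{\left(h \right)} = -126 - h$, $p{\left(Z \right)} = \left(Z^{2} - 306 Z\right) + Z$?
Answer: $\frac{25899404}{671} \approx 38598.0$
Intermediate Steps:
$p{\left(Z \right)} = Z^{2} - 305 Z$
$\frac{p{\left(9 \right)} + f}{v{\left(416 \right)} + n{\left(-381 \right)}} + 38709 = \frac{9 \left(-305 + 9\right) - 71671}{416 - -255} + 38709 = \frac{9 \left(-296\right) - 71671}{416 + \left(-126 + 381\right)} + 38709 = \frac{-2664 - 71671}{416 + 255} + 38709 = - \frac{74335}{671} + 38709 = \frac{25899404}{671}$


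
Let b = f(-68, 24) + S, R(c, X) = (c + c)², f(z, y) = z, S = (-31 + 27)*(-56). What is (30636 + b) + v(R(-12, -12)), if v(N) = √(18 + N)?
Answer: 30792 + 3*√66 ≈ 30816.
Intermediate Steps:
S = 224 (S = -4*(-56) = 224)
R(c, X) = 4*c² (R(c, X) = (2*c)² = 4*c²)
b = 156 (b = -68 + 224 = 156)
(30636 + b) + v(R(-12, -12)) = (30636 + 156) + √(18 + 4*(-12)²) = 30792 + √(18 + 4*144) = 30792 + √(18 + 576) = 30792 + √594 = 30792 + 3*√66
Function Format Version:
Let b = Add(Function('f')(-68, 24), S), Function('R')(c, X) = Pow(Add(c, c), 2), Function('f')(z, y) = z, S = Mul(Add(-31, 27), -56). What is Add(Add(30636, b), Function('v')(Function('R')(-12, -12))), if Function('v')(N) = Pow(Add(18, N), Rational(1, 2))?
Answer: Add(30792, Mul(3, Pow(66, Rational(1, 2)))) ≈ 30816.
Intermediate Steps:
S = 224 (S = Mul(-4, -56) = 224)
Function('R')(c, X) = Mul(4, Pow(c, 2)) (Function('R')(c, X) = Pow(Mul(2, c), 2) = Mul(4, Pow(c, 2)))
b = 156 (b = Add(-68, 224) = 156)
Add(Add(30636, b), Function('v')(Function('R')(-12, -12))) = Add(Add(30636, 156), Pow(Add(18, Mul(4, Pow(-12, 2))), Rational(1, 2))) = Add(30792, Pow(Add(18, Mul(4, 144)), Rational(1, 2))) = Add(30792, Pow(Add(18, 576), Rational(1, 2))) = Add(30792, Pow(594, Rational(1, 2))) = Add(30792, Mul(3, Pow(66, Rational(1, 2))))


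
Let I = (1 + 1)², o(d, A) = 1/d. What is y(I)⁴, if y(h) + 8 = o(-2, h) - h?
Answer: 390625/16 ≈ 24414.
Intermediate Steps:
I = 4 (I = 2² = 4)
y(h) = -17/2 - h (y(h) = -8 + (1/(-2) - h) = -8 + (-½ - h) = -17/2 - h)
y(I)⁴ = (-17/2 - 1*4)⁴ = (-17/2 - 4)⁴ = (-25/2)⁴ = 390625/16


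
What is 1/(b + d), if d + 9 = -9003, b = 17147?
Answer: 1/8135 ≈ 0.00012293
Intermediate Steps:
d = -9012 (d = -9 - 9003 = -9012)
1/(b + d) = 1/(17147 - 9012) = 1/8135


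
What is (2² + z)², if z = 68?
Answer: 5184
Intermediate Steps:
(2² + z)² = (2² + 68)² = (4 + 68)² = 72² = 5184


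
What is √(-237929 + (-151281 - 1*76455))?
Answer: I*√465665 ≈ 682.4*I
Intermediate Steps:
√(-237929 + (-151281 - 1*76455)) = √(-237929 + (-151281 - 76455)) = √(-237929 - 227736) = √(-465665) = I*√465665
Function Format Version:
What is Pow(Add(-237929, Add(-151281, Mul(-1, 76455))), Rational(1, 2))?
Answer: Mul(I, Pow(465665, Rational(1, 2))) ≈ Mul(682.40, I)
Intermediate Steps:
Pow(Add(-237929, Add(-151281, Mul(-1, 76455))), Rational(1, 2)) = Pow(Add(-237929, Add(-151281, -76455)), Rational(1, 2)) = Pow(Add(-237929, -227736), Rational(1, 2)) = Pow(-465665, Rational(1, 2)) = Mul(I, Pow(465665, Rational(1, 2)))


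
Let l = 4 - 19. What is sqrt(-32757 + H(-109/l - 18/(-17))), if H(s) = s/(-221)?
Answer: I*sqrt(359974457310)/3315 ≈ 180.99*I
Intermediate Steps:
l = -15
H(s) = -s/221 (H(s) = s*(-1/221) = -s/221)
sqrt(-32757 + H(-109/l - 18/(-17))) = sqrt(-32757 - (-109/(-15) - 18/(-17))/221) = sqrt(-32757 - (-109*(-1/15) - 18*(-1/17))/221) = sqrt(-32757 - (109/15 + 18/17)/221) = sqrt(-32757 - 1/221*2123/255) = sqrt(-32757 - 2123/56355) = sqrt(-1846022858/56355) = I*sqrt(359974457310)/3315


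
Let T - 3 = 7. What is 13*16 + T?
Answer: 218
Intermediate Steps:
T = 10 (T = 3 + 7 = 10)
13*16 + T = 13*16 + 10 = 208 + 10 = 218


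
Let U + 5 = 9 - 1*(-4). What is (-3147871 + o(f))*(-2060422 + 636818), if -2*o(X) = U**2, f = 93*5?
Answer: 4481367302412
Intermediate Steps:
U = 8 (U = -5 + (9 - 1*(-4)) = -5 + (9 + 4) = -5 + 13 = 8)
f = 465
o(X) = -32 (o(X) = -1/2*8**2 = -1/2*64 = -32)
(-3147871 + o(f))*(-2060422 + 636818) = (-3147871 - 32)*(-2060422 + 636818) = -3147903*(-1423604) = 4481367302412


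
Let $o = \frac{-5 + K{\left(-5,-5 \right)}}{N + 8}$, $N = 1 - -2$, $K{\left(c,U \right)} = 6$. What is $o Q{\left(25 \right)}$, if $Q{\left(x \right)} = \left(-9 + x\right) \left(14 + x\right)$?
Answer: $\frac{624}{11} \approx 56.727$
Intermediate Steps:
$N = 3$ ($N = 1 + 2 = 3$)
$o = \frac{1}{11}$ ($o = \frac{-5 + 6}{3 + 8} = 1 \cdot \frac{1}{11} = \frac{1}{11} \approx 0.090909$)
$o Q{\left(25 \right)} = \frac{-126 + 25^{2} + 5 \cdot 25}{11} = \frac{-126 + 625 + 125}{11} = \frac{1}{11} \cdot 624 = \frac{624}{11}$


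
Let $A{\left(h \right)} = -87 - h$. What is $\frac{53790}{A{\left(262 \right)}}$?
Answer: $- \frac{53790}{349} \approx -154.13$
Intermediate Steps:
$\frac{53790}{A{\left(262 \right)}} = \frac{53790}{-87 - 262} = \frac{53790}{-349} = 53790 \left(- \frac{1}{349}\right) = - \frac{53790}{349}$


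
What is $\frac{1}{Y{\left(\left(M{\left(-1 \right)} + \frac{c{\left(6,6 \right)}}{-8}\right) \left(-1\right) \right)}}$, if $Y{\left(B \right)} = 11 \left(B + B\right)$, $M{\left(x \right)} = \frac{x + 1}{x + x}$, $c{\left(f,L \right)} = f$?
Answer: $\frac{2}{33} \approx 0.060606$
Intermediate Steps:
$M{\left(x \right)} = \frac{1 + x}{2 x}$
$Y{\left(B \right)} = 22 B$ ($Y{\left(B \right)} = 11 \cdot 2 B = 22 B$)
$\frac{1}{Y{\left(\left(M{\left(-1 \right)} + \frac{c{\left(6,6 \right)}}{-8}\right) \left(-1\right) \right)}} = \frac{1}{22 \left(\frac{1 - 1}{2 \left(-1\right)} + \frac{6}{-8}\right) \left(-1\right)} = \frac{1}{22 \left(\frac{1}{2} \left(-1\right) 0 + 6 \left(- \frac{1}{8}\right)\right) \left(-1\right)} = \frac{1}{22 \left(0 - \frac{3}{4}\right) \left(-1\right)} = \frac{1}{22 \left(\left(- \frac{3}{4}\right) \left(-1\right)\right)} = \frac{1}{22 \cdot \frac{3}{4}} = \frac{1}{\frac{33}{2}} = \frac{2}{33}$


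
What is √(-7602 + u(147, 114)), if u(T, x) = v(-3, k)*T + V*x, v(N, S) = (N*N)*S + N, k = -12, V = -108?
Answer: I*√36231 ≈ 190.34*I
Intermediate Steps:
v(N, S) = N + S*N² (v(N, S) = N²*S + N = S*N² + N = N + S*N²)
u(T, x) = -111*T - 108*x (u(T, x) = (-3*(1 - 3*(-12)))*T - 108*x = (-3*(1 + 36))*T - 108*x = (-3*37)*T - 108*x = -111*T - 108*x)
√(-7602 + u(147, 114)) = √(-7602 + (-111*147 - 108*114)) = √(-7602 + (-16317 - 12312)) = √(-7602 - 28629) = √(-36231) = I*√36231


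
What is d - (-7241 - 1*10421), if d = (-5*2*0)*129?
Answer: 17662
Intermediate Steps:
d = 0 (d = -10*0*129 = 0*129 = 0)
d - (-7241 - 1*10421) = 0 - (-7241 - 1*10421) = 0 - (-7241 - 10421) = 0 - 1*(-17662) = 0 + 17662 = 17662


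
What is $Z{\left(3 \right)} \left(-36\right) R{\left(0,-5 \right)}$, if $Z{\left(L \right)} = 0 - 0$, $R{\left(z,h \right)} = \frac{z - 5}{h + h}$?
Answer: $0$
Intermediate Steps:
$R{\left(z,h \right)} = \frac{-5 + z}{2 h}$
$Z{\left(L \right)} = 0$ ($Z{\left(L \right)} = 0 + 0 = 0$)
$Z{\left(3 \right)} \left(-36\right) R{\left(0,-5 \right)} = 0 \left(-36\right) \frac{-5 + 0}{2 \left(-5\right)} = 0 \cdot \frac{1}{2} \left(- \frac{1}{5}\right) \left(-5\right) = 0 \cdot \frac{1}{2} = 0$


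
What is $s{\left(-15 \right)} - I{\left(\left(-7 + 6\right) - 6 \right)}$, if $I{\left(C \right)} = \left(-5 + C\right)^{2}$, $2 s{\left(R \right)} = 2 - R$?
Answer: $- \frac{271}{2} \approx -135.5$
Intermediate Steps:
$s{\left(R \right)} = 1 - \frac{R}{2}$ ($s{\left(R \right)} = \frac{2 - R}{2} = 1 - \frac{R}{2}$)
$s{\left(-15 \right)} - I{\left(\left(-7 + 6\right) - 6 \right)} = \left(1 - - \frac{15}{2}\right) - \left(-5 + \left(\left(-7 + 6\right) - 6\right)\right)^{2} = \left(1 + \frac{15}{2}\right) - \left(-5 - 7\right)^{2} = \frac{17}{2} - \left(-5 - 7\right)^{2} = \frac{17}{2} - \left(-12\right)^{2} = \frac{17}{2} - 144 = - \frac{271}{2}$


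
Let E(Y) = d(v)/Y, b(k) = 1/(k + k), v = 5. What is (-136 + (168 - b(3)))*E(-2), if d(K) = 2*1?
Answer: -191/6 ≈ -31.833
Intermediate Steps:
d(K) = 2
b(k) = 1/(2*k)
E(Y) = 2/Y
(-136 + (168 - b(3)))*E(-2) = (-136 + (168 - 1/(2*3)))*(2/(-2)) = (-136 + (168 - 1/(2*3)))*(2*(-½)) = (-136 + (168 - 1*⅙))*(-1) = (-136 + (168 - ⅙))*(-1) = (-136 + 1007/6)*(-1) = (191/6)*(-1) = -191/6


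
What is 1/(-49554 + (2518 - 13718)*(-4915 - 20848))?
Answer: 1/288496046 ≈ 3.4663e-9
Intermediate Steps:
1/(-49554 + (2518 - 13718)*(-4915 - 20848)) = 1/(-49554 - 11200*(-25763)) = 1/(-49554 + 288545600) = 1/288496046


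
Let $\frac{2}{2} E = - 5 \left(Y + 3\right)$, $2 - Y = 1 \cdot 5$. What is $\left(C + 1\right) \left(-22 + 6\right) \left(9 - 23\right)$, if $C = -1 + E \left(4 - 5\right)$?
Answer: $0$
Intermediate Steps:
$Y = -3$ ($Y = 2 - 1 \cdot 5 = 2 - 5 = -3$)
$E = 0$ ($E = - 5 \left(-3 + 3\right) = \left(-5\right) 0 = 0$)
$C = -1$ ($C = -1 + 0 \left(4 - 5\right) = -1 + 0 \left(-1\right) = -1 + 0 = -1$)
$\left(C + 1\right) \left(-22 + 6\right) \left(9 - 23\right) = \left(-1 + 1\right) \left(-22 + 6\right) \left(9 - 23\right) = 0 \left(\left(-16\right) \left(-14\right)\right) = 0 \cdot 224 = 0$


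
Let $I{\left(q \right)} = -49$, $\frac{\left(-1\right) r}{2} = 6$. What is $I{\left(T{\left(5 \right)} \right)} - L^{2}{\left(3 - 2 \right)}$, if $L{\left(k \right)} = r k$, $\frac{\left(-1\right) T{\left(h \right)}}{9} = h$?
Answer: $-193$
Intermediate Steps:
$r = -12$ ($r = \left(-2\right) 6 = -12$)
$T{\left(h \right)} = - 9 h$
$L{\left(k \right)} = - 12 k$
$I{\left(T{\left(5 \right)} \right)} - L^{2}{\left(3 - 2 \right)} = -49 - \left(- 12 \left(3 - 2\right)\right)^{2} = -49 - \left(\left(-12\right) 1\right)^{2} = -49 - \left(-12\right)^{2} = -49 - 144 = -193$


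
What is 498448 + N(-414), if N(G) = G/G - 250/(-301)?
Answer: 150033399/301 ≈ 4.9845e+5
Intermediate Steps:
N(G) = 551/301 (N(G) = 1 - 250*(-1/301) = 1 + 250/301 = 551/301)
498448 + N(-414) = 498448 + 551/301 = 150033399/301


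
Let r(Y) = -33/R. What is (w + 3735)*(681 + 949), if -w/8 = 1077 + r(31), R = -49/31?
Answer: -403185390/49 ≈ -8.2283e+6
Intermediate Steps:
R = -49/31 (R = -49*1/31 = -49/31 ≈ -1.5806)
r(Y) = 1023/49 (r(Y) = -33/(-49/31) = -33*(-31/49) = 1023/49)
w = -430368/49 (w = -8*(1077 + 1023/49) = -8*53796/49 = -430368/49 ≈ -8783.0)
(w + 3735)*(681 + 949) = (-430368/49 + 3735)*(681 + 949) = -247353/49*1630 = -403185390/49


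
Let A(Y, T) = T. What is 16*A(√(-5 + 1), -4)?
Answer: -64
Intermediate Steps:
16*A(√(-5 + 1), -4) = 16*(-4) = -64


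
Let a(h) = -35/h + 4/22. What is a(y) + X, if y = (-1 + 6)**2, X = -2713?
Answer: -149282/55 ≈ -2714.2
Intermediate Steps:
y = 25 (y = 5**2 = 25)
a(h) = 2/11 - 35/h (a(h) = -35/h + 4*(1/22) = -35/h + 2/11 = 2/11 - 35/h)
a(y) + X = (2/11 - 35/25) - 2713 = (2/11 - 35*1/25) - 2713 = (2/11 - 7/5) - 2713 = -67/55 - 2713 = -149282/55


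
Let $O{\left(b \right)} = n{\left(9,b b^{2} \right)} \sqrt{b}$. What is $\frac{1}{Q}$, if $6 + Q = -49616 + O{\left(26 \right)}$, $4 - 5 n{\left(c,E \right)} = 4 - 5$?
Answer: $- \frac{24811}{1231171429} - \frac{\sqrt{26}}{2462342858} \approx -2.0154 \cdot 10^{-5}$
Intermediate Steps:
$n{\left(c,E \right)} = 1$ ($n{\left(c,E \right)} = \frac{4}{5} - \frac{4 - 5}{5} = \frac{4}{5} - - \frac{1}{5} = \frac{4}{5} + \frac{1}{5} = 1$)
$O{\left(b \right)} = \sqrt{b}$ ($O{\left(b \right)} = 1 \sqrt{b} = \sqrt{b}$)
$Q = -49622 + \sqrt{26}$ ($Q = -6 - \left(49616 - \sqrt{26}\right) = -49622 + \sqrt{26} \approx -49617.0$)
$\frac{1}{Q} = \frac{1}{-49622 + \sqrt{26}}$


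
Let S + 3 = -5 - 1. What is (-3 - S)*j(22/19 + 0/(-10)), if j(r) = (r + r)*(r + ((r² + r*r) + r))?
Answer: 476256/6859 ≈ 69.435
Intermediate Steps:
S = -9 (S = -3 + (-5 - 1) = -3 - 6 = -9)
j(r) = 2*r*(2*r + 2*r²) (j(r) = (2*r)*(r + ((r² + r²) + r)) = (2*r)*(r + (2*r² + r)) = (2*r)*(r + (r + 2*r²)) = (2*r)*(2*r + 2*r²) = 2*r*(2*r + 2*r²))
(-3 - S)*j(22/19 + 0/(-10)) = (-3 - 1*(-9))*(4*(22/19 + 0/(-10))²*(1 + (22/19 + 0/(-10)))) = (-3 + 9)*(4*(22*(1/19) + 0*(-⅒))²*(1 + (22*(1/19) + 0*(-⅒)))) = 6*(4*(22/19 + 0)²*(1 + (22/19 + 0))) = 6*(4*(22/19)²*(1 + 22/19)) = 6*(4*(484/361)*(41/19)) = 6*(79376/6859) = 476256/6859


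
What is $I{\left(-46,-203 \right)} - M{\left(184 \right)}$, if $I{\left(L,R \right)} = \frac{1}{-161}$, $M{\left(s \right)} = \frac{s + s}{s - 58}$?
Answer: $- \frac{4241}{1449} \approx -2.9268$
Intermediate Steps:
$M{\left(s \right)} = \frac{2 s}{-58 + s}$
$I{\left(L,R \right)} = - \frac{1}{161}$
$I{\left(-46,-203 \right)} - M{\left(184 \right)} = - \frac{1}{161} - 2 \cdot 184 \frac{1}{-58 + 184} = - \frac{1}{161} - 2 \cdot 184 \cdot \frac{1}{126} = - \frac{1}{161} - \frac{184}{63} = - \frac{4241}{1449}$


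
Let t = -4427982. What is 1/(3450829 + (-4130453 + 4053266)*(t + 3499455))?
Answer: 1/71673664378 ≈ 1.3952e-11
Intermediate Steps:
1/(3450829 + (-4130453 + 4053266)*(t + 3499455)) = 1/(3450829 + (-4130453 + 4053266)*(-4427982 + 3499455)) = 1/(3450829 - 77187*(-928527)) = 1/(3450829 + 71670213549) = 1/71673664378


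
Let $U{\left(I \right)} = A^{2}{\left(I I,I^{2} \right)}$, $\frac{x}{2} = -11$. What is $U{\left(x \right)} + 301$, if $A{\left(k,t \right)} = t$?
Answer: $234557$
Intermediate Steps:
$x = -22$ ($x = 2 \left(-11\right) = -22$)
$U{\left(I \right)} = I^{4}$ ($U{\left(I \right)} = \left(I^{2}\right)^{2} = I^{4}$)
$U{\left(x \right)} + 301 = \left(-22\right)^{4} + 301 = 234256 + 301 = 234557$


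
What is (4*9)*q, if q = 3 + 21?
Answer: 864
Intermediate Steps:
q = 24
(4*9)*q = (4*9)*24 = 36*24 = 864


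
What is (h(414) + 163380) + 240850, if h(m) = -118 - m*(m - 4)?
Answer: 234372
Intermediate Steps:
h(m) = -118 - m*(-4 + m)
(h(414) + 163380) + 240850 = ((-118 - 1*414**2 + 4*414) + 163380) + 240850 = ((-118 - 1*171396 + 1656) + 163380) + 240850 = ((-118 - 171396 + 1656) + 163380) + 240850 = (-169858 + 163380) + 240850 = -6478 + 240850 = 234372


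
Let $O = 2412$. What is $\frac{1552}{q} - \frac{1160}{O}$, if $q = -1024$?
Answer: $- \frac{77051}{38592} \approx -1.9966$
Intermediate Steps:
$\frac{1552}{q} - \frac{1160}{O} = \frac{1552}{-1024} - \frac{1160}{2412} = 1552 \left(- \frac{1}{1024}\right) - \frac{290}{603} = - \frac{97}{64} - \frac{290}{603} = - \frac{77051}{38592}$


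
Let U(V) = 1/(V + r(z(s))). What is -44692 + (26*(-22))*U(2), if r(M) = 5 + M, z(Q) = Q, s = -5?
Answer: -44978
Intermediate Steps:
U(V) = 1/V (U(V) = 1/(V + (5 - 5)) = 1/(V + 0) = 1/V)
-44692 + (26*(-22))*U(2) = -44692 + (26*(-22))/2 = -44692 - 572*½ = -44692 - 286 = -44978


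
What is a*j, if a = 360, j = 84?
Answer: 30240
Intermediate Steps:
a*j = 360*84 = 30240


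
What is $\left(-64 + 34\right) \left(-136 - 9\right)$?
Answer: $4350$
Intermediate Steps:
$\left(-64 + 34\right) \left(-136 - 9\right) = \left(-30\right) \left(-145\right) = 4350$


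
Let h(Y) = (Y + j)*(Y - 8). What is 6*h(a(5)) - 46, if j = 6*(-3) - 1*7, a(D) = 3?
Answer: 614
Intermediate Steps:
j = -25 (j = -18 - 7 = -25)
h(Y) = (-25 + Y)*(-8 + Y) (h(Y) = (Y - 25)*(Y - 8) = (-25 + Y)*(-8 + Y))
6*h(a(5)) - 46 = 6*(200 + 3² - 33*3) - 46 = 6*(200 + 9 - 99) - 46 = 6*110 - 46 = 660 - 46 = 614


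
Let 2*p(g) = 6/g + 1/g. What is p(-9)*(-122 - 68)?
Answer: 665/9 ≈ 73.889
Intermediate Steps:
p(g) = 7/(2*g) (p(g) = (6/g + 1/g)/2 = (7/g)/2 = 7/(2*g))
p(-9)*(-122 - 68) = ((7/2)/(-9))*(-122 - 68) = ((7/2)*(-1/9))*(-190) = -7/18*(-190) = 665/9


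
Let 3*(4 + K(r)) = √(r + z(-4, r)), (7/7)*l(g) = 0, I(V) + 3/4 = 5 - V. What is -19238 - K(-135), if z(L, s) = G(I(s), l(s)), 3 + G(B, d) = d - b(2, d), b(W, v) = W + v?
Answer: -19234 - 2*I*√35/3 ≈ -19234.0 - 3.9441*I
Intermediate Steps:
I(V) = 17/4 - V (I(V) = -¾ + (5 - V) = 17/4 - V)
l(g) = 0
G(B, d) = -5 (G(B, d) = -3 + (d - (2 + d)) = -3 + (d + (-2 - d)) = -3 - 2 = -5)
z(L, s) = -5
K(r) = -4 + √(-5 + r)/3 (K(r) = -4 + √(r - 5)/3 = -4 + √(-5 + r)/3)
-19238 - K(-135) = -19238 - (-4 + √(-5 - 135)/3) = -19238 - (-4 + √(-140)/3) = -19238 - (-4 + (2*I*√35)/3) = -19238 - (-4 + 2*I*√35/3) = -19238 + (4 - 2*I*√35/3) = -19234 - 2*I*√35/3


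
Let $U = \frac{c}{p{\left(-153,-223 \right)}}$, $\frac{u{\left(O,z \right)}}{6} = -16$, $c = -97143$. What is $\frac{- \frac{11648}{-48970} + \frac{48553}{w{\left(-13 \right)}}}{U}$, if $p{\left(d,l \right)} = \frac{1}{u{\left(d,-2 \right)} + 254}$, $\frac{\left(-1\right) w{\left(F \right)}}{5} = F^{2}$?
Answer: $\frac{15785319}{4234129651414} \approx 3.7281 \cdot 10^{-6}$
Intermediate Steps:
$u{\left(O,z \right)} = -96$ ($u{\left(O,z \right)} = 6 \left(-16\right) = -96$)
$w{\left(F \right)} = - 5 F^{2}$
$p{\left(d,l \right)} = \frac{1}{158}$ ($p{\left(d,l \right)} = \frac{1}{-96 + 254} = \frac{1}{158}$)
$U = -15348594$ ($U = - 97143 \frac{1}{\frac{1}{158}} = \left(-97143\right) 158 = -15348594$)
$\frac{- \frac{11648}{-48970} + \frac{48553}{w{\left(-13 \right)}}}{U} = \frac{- \frac{11648}{-48970} + \frac{48553}{\left(-5\right) \left(-13\right)^{2}}}{-15348594} = \left(\left(-11648\right) \left(- \frac{1}{48970}\right) + \frac{48553}{\left(-5\right) 169}\right) \left(- \frac{1}{15348594}\right) = \left(\frac{5824}{24485} + \frac{48553}{-845}\right) \left(- \frac{1}{15348594}\right) = \left(\frac{5824}{24485} + 48553 \left(- \frac{1}{845}\right)\right) \left(- \frac{1}{15348594}\right) = \left(\frac{5824}{24485} - \frac{48553}{845}\right) \left(- \frac{1}{15348594}\right) = \left(- \frac{47355957}{827593}\right) \left(- \frac{1}{15348594}\right) = \frac{15785319}{4234129651414}$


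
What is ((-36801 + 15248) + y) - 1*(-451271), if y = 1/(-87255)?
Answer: 37495044089/87255 ≈ 4.2972e+5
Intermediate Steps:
y = -1/87255 ≈ -1.1461e-5
((-36801 + 15248) + y) - 1*(-451271) = ((-36801 + 15248) - 1/87255) - 1*(-451271) = (-21553 - 1/87255) + 451271 = -1880607016/87255 + 451271 = 37495044089/87255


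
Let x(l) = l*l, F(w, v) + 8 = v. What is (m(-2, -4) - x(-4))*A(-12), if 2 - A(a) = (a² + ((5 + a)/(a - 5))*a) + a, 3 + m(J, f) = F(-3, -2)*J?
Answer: -2126/17 ≈ -125.06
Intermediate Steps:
F(w, v) = -8 + v
x(l) = l²
m(J, f) = -3 - 10*J (m(J, f) = -3 + (-8 - 2)*J = -3 - 10*J)
A(a) = 2 - a - a² - a*(5 + a)/(-5 + a) (A(a) = 2 - ((a² + ((5 + a)/(a - 5))*a) + a) = 2 - ((a² + ((5 + a)/(-5 + a))*a) + a) = 2 - ((a² + a*(5 + a)/(-5 + a)) + a) = 2 - (a + a² + a*(5 + a)/(-5 + a)) = 2 + (-a - a² - a*(5 + a)/(-5 + a)) = 2 - a - a² - a*(5 + a)/(-5 + a))
(m(-2, -4) - x(-4))*A(-12) = ((-3 - 10*(-2)) - 1*(-4)²)*((-10 - 1*(-12)³ + 2*(-12) + 3*(-12)²)/(-5 - 12)) = ((-3 + 20) - 1*16)*((-10 - 1*(-1728) - 24 + 3*144)/(-17)) = (17 - 16)*(-(-10 + 1728 - 24 + 432)/17) = 1*(-1/17*2126) = 1*(-2126/17) = -2126/17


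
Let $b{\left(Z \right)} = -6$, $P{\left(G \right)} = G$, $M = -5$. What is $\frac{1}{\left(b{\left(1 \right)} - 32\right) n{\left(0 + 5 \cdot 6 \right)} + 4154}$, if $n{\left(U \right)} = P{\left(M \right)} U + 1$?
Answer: $\frac{1}{9816} \approx 0.00010187$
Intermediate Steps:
$n{\left(U \right)} = 1 - 5 U$ ($n{\left(U \right)} = - 5 U + 1 = 1 - 5 U$)
$\frac{1}{\left(b{\left(1 \right)} - 32\right) n{\left(0 + 5 \cdot 6 \right)} + 4154} = \frac{1}{\left(-6 - 32\right) \left(1 - 5 \left(0 + 5 \cdot 6\right)\right) + 4154} = \frac{1}{- 38 \left(1 - 5 \left(0 + 30\right)\right) + 4154} = \frac{1}{- 38 \left(1 - 150\right) + 4154} = \frac{1}{\left(-38\right) \left(-149\right) + 4154} = \frac{1}{5662 + 4154} = \frac{1}{9816}$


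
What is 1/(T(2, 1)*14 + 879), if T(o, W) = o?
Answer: 1/907 ≈ 0.0011025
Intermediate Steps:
1/(T(2, 1)*14 + 879) = 1/(2*14 + 879) = 1/(28 + 879) = 1/907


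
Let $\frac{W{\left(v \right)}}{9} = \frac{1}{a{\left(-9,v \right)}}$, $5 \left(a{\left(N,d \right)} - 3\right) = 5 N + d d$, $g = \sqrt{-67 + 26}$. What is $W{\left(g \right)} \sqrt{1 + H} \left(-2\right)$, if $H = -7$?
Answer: $\frac{90 i \sqrt{6}}{71} \approx 3.105 i$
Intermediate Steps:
$g = i \sqrt{41}$ ($g = \sqrt{-41} = i \sqrt{41} \approx 6.4031 i$)
$a{\left(N,d \right)} = 3 + N + \frac{d^{2}}{5}$ ($a{\left(N,d \right)} = 3 + \frac{5 N + d d}{5} = 3 + \frac{5 N + d^{2}}{5} = 3 + \frac{d^{2} + 5 N}{5} = 3 + \left(N + \frac{d^{2}}{5}\right) = 3 + N + \frac{d^{2}}{5}$)
$W{\left(v \right)} = \frac{9}{-6 + \frac{v^{2}}{5}}$ ($W{\left(v \right)} = \frac{9}{3 - 9 + \frac{v^{2}}{5}} = \frac{9}{-6 + \frac{v^{2}}{5}}$)
$W{\left(g \right)} \sqrt{1 + H} \left(-2\right) = \frac{45}{-30 + \left(i \sqrt{41}\right)^{2}} \sqrt{1 - 7} \left(-2\right) = \frac{45}{-30 - 41} \sqrt{-6} \left(-2\right) = \frac{45}{-71} i \sqrt{6} \left(-2\right) = 45 \left(- \frac{1}{71}\right) \left(- 2 i \sqrt{6}\right) = - \frac{45 \left(- 2 i \sqrt{6}\right)}{71} = \frac{90 i \sqrt{6}}{71}$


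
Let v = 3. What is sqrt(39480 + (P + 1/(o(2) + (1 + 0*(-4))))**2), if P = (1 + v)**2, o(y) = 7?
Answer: sqrt(2543361)/8 ≈ 199.35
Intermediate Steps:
P = 16 (P = (1 + 3)**2 = 4**2 = 16)
sqrt(39480 + (P + 1/(o(2) + (1 + 0*(-4))))**2) = sqrt(39480 + (16 + 1/(7 + (1 + 0*(-4))))**2) = sqrt(39480 + (16 + 1/(7 + (1 + 0)))**2) = sqrt(39480 + (16 + 1/(7 + 1))**2) = sqrt(39480 + (16 + 1/8)**2) = sqrt(39480 + (129/8)**2) = sqrt(39480 + 16641/64) = sqrt(2543361/64) = sqrt(2543361)/8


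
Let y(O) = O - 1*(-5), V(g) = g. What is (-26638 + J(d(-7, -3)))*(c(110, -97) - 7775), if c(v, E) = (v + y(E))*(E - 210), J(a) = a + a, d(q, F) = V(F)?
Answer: 354391844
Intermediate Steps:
d(q, F) = F
y(O) = 5 + O (y(O) = O + 5 = 5 + O)
J(a) = 2*a
c(v, E) = (-210 + E)*(5 + E + v) (c(v, E) = (v + (5 + E))*(E - 210) = (5 + E + v)*(-210 + E) = (-210 + E)*(5 + E + v))
(-26638 + J(d(-7, -3)))*(c(110, -97) - 7775) = (-26638 + 2*(-3))*((-1050 + (-97)² - 210*110 - 205*(-97) - 97*110) - 7775) = (-26638 - 6)*((-1050 + 9409 - 23100 + 19885 - 10670) - 7775) = -26644*(-5526 - 7775) = -26644*(-13301) = 354391844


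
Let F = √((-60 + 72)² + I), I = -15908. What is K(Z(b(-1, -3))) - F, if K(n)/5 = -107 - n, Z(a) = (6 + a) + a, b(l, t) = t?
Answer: -535 - 2*I*√3941 ≈ -535.0 - 125.55*I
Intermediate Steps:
Z(a) = 6 + 2*a
K(n) = -535 - 5*n (K(n) = 5*(-107 - n) = -535 - 5*n)
F = 2*I*√3941 (F = √((-60 + 72)² - 15908) = √(12² - 15908) = √(144 - 15908) = √(-15764) = 2*I*√3941 ≈ 125.55*I)
K(Z(b(-1, -3))) - F = (-535 - 5*(6 + 2*(-3))) - 2*I*√3941 = (-535 - 5*(6 - 6)) - 2*I*√3941 = (-535 - 5*0) - 2*I*√3941 = (-535 + 0) - 2*I*√3941 = -535 - 2*I*√3941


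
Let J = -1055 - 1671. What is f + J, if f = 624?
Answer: -2102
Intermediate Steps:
J = -2726
f + J = 624 - 2726 = -2102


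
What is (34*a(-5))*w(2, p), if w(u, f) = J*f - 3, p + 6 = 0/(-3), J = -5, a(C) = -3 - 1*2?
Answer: -4590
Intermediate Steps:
a(C) = -5 (a(C) = -3 - 2 = -5)
p = -6 (p = -6 + 0/(-3) = -6 + 0*(-⅓) = -6 + 0 = -6)
w(u, f) = -3 - 5*f (w(u, f) = -5*f - 3 = -3 - 5*f)
(34*a(-5))*w(2, p) = (34*(-5))*(-3 - 5*(-6)) = -170*(-3 + 30) = -170*27 = -4590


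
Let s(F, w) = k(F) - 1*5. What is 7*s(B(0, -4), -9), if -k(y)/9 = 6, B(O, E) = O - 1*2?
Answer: -413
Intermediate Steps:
B(O, E) = -2 + O (B(O, E) = O - 2 = -2 + O)
k(y) = -54 (k(y) = -9*6 = -54)
s(F, w) = -59 (s(F, w) = -54 - 1*5 = -54 - 5 = -59)
7*s(B(0, -4), -9) = 7*(-59) = -413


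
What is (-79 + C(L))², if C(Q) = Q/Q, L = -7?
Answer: 6084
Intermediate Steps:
C(Q) = 1
(-79 + C(L))² = (-79 + 1)² = (-78)² = 6084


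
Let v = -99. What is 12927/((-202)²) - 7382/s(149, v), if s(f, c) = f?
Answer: -299289005/6079796 ≈ -49.227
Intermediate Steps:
12927/((-202)²) - 7382/s(149, v) = 12927/((-202)²) - 7382/149 = 12927/40804 - 7382*1/149 = 12927*(1/40804) - 7382/149 = 12927/40804 - 7382/149 = -299289005/6079796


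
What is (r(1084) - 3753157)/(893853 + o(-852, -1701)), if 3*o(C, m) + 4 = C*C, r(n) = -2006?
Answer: -11265489/3407459 ≈ -3.3061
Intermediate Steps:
o(C, m) = -4/3 + C²/3 (o(C, m) = -4/3 + (C*C)/3 = -4/3 + C²/3)
(r(1084) - 3753157)/(893853 + o(-852, -1701)) = (-2006 - 3753157)/(893853 + (-4/3 + (⅓)*(-852)²)) = -3755163/(893853 + (-4/3 + (⅓)*725904)) = -3755163/(893853 + (-4/3 + 241968)) = -3755163/(893853 + 725900/3) = -3755163/3407459/3 = -3755163*3/3407459 = -11265489/3407459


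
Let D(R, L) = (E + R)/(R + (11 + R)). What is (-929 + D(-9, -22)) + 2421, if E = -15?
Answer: 10468/7 ≈ 1495.4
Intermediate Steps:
D(R, L) = (-15 + R)/(11 + 2*R) (D(R, L) = (-15 + R)/(R + (11 + R)) = (-15 + R)/(11 + 2*R))
(-929 + D(-9, -22)) + 2421 = (-929 + (-15 - 9)/(11 + 2*(-9))) + 2421 = (-929 - 24/(11 - 18)) + 2421 = (-929 - 24/(-7)) + 2421 = (-929 - ⅐*(-24)) + 2421 = (-929 + 24/7) + 2421 = -6479/7 + 2421 = 10468/7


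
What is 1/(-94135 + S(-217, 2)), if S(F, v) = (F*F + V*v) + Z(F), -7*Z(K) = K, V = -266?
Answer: -1/47547 ≈ -2.1032e-5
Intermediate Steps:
Z(K) = -K/7
S(F, v) = F² - 266*v - F/7 (S(F, v) = (F*F - 266*v) - F/7 = (F² - 266*v) - F/7 = F² - 266*v - F/7)
1/(-94135 + S(-217, 2)) = 1/(-94135 + ((-217)² - 266*2 - ⅐*(-217))) = 1/(-94135 + (47089 - 532 + 31)) = 1/(-94135 + 46588) = 1/(-47547) = -1/47547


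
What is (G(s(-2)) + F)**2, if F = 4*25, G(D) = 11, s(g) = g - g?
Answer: 12321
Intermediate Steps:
s(g) = 0
F = 100
(G(s(-2)) + F)**2 = (11 + 100)**2 = 111**2 = 12321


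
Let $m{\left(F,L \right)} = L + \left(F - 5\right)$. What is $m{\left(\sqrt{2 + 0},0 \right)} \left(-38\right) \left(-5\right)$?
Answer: $-950 + 190 \sqrt{2} \approx -681.3$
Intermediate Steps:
$m{\left(F,L \right)} = -5 + F + L$ ($m{\left(F,L \right)} = L + \left(-5 + F\right) = -5 + F + L$)
$m{\left(\sqrt{2 + 0},0 \right)} \left(-38\right) \left(-5\right) = \left(-5 + \sqrt{2 + 0} + 0\right) \left(-38\right) \left(-5\right) = \left(-5 + \sqrt{2} + 0\right) \left(-38\right) \left(-5\right) = \left(-5 + \sqrt{2}\right) \left(-38\right) \left(-5\right) = \left(190 - 38 \sqrt{2}\right) \left(-5\right) = -950 + 190 \sqrt{2}$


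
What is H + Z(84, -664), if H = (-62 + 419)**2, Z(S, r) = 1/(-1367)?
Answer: 174222782/1367 ≈ 1.2745e+5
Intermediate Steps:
Z(S, r) = -1/1367
H = 127449 (H = 357**2 = 127449)
H + Z(84, -664) = 127449 - 1/1367 = 174222782/1367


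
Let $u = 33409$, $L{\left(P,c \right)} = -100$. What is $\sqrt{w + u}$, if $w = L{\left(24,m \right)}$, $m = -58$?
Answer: $3 \sqrt{3701} \approx 182.51$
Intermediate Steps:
$w = -100$
$\sqrt{w + u} = \sqrt{-100 + 33409} = \sqrt{33309} = 3 \sqrt{3701}$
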